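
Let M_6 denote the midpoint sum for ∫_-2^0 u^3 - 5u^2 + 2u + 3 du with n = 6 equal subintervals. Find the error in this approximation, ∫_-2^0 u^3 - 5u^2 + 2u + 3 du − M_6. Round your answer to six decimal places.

-0.148148

Exact integral: ∫_-2^0 f(u) du ≈ -15.33333333.
M_6 ≈ -15.18518519.
Error ≈ -15.33333333 − (-15.18518519) ≈ -0.148148.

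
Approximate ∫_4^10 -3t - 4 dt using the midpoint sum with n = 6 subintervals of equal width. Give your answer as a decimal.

-150

Δt = (10 − 4)/6 = 1.
Midpoints: 4.5, 5.5, 6.5, 7.5, 8.5, 9.5.
f(4.5) = -17.5, f(5.5) = -20.5, f(6.5) = -23.5, f(7.5) = -26.5, f(8.5) = -29.5, f(9.5) = -32.5.
Sum = Δt · [f(4.5) + f(5.5) + f(6.5) + ...].
Sum = -150.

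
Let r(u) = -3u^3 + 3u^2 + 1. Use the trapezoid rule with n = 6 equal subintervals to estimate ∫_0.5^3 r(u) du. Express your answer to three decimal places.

Δu = (3 − 0.5)/6 = 5/12.
r(0.5) = 1.375, r(11/12) = 697/576, r(4/3) = -7/9, r(1.75) = -5.890625, r(13/6) = -1111/72, r(31/12) = -17683/576, r(3) = -53.
T_6 = (Δu/2)·[r(u_0) + 2r(u_1) + ... + 2r(u_{5}) + r(u_6)].
Sum ≈ -32.250.

-32.250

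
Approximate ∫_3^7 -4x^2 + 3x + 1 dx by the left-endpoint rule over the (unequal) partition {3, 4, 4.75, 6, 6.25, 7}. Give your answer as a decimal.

Subinterval widths: 1, 0.75, 1.25, 0.25, 0.75.
Left endpoints: 3, 4, 4.75, 6, 6.25.
f(3) = -26, f(4) = -51, f(4.75) = -75, f(6) = -125, f(6.25) = -136.5.
Sum = Σ Δx_i · f(x_i).
Sum = -291.625.

-291.625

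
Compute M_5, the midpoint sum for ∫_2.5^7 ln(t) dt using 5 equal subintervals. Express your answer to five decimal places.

Δt = (7 − 2.5)/5 = 0.9.
Midpoints: 2.95, 3.85, 4.75, 5.65, 6.55.
f(2.95) ≈ 1.08181, f(3.85) ≈ 1.34807, f(4.75) ≈ 1.55814, f(5.65) ≈ 1.73166, f(6.55) ≈ 1.87947.
Sum = Δt · [f(2.95) + f(3.85) + f(4.75) + f(5.65) + f(6.55)].
Sum ≈ 6.83923.

6.83923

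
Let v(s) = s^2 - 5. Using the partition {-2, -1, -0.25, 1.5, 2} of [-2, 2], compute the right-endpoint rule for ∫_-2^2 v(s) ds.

Subinterval widths: 1, 0.75, 1.75, 0.5.
Right endpoints: -1, -0.25, 1.5, 2.
v(-1) = -4, v(-0.25) = -4.9375, v(1.5) = -2.75, v(2) = -1.
Sum = Σ Δs_i · v(s_i).
Sum = -13.015625.

-13.015625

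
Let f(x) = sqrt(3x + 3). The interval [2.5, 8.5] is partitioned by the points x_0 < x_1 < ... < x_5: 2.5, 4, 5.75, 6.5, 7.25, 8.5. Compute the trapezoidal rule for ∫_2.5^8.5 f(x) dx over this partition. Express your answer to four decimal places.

26.2180

Subinterval widths: 1.5, 1.75, 0.75, 0.75, 1.25.
f(2.5) ≈ 3.2404, f(4) ≈ 3.8730, f(5.75) ≈ 4.5000, f(6.5) ≈ 4.7434, f(7.25) ≈ 4.9749, f(8.5) ≈ 5.3385.
On each subinterval the trapezoid contributes (Δx_i/2)·[f(x_{i-1}) + f(x_i)].
Sum ≈ 26.2180.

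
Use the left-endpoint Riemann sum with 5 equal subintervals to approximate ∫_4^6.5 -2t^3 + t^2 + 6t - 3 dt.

-531.25

Δt = (6.5 − 4)/5 = 0.5.
Left endpoints: 4, 4.5, 5, 5.5, 6.
f(4) = -91, f(4.5) = -138, f(5) = -198, f(5.5) = -272.5, f(6) = -363.
Sum = Δt · [f(4) + f(4.5) + f(5) + f(5.5) + f(6)].
Sum = -531.25.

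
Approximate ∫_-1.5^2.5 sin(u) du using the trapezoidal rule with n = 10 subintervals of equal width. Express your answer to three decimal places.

0.860

Δu = (2.5 − (-1.5))/10 = 0.4.
f(-1.5) ≈ -0.997, f(-1.1) ≈ -0.891, f(-0.7) ≈ -0.644, f(-0.3) ≈ -0.296, f(0.1) ≈ 0.100, f(0.5) ≈ 0.479, f(0.9) ≈ 0.783, f(1.3) ≈ 0.964, f(1.7) ≈ 0.992, f(2.1) ≈ 0.863, f(2.5) ≈ 0.598.
T_10 = (Δu/2)·[f(u_0) + 2f(u_1) + ... + 2f(u_{9}) + f(u_10)].
Sum ≈ 0.860.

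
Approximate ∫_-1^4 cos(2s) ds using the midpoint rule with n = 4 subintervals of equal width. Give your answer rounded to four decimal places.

Δs = (4 − (-1))/4 = 1.25.
Midpoints: -0.375, 0.875, 2.125, 3.375.
f(-0.375) ≈ 0.7317, f(0.875) ≈ -0.1782, f(2.125) ≈ -0.4461, f(3.375) ≈ 0.8930.
Sum = Δs · [f(-0.375) + f(0.875) + f(2.125) + f(3.375)].
Sum ≈ 1.2505.

1.2505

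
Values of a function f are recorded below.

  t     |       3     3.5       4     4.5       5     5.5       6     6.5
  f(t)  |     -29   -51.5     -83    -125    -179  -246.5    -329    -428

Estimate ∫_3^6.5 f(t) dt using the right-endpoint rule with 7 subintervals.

Δt = 0.5.
Sum = 0.5·[(-51.5) + (-83) + (-125) + (-179) + (-246.5) + (-329) + (-428)] = -721.

-721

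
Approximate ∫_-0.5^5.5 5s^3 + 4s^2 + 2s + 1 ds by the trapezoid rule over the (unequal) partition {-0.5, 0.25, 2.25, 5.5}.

Subinterval widths: 0.75, 2, 3.25.
f(-0.5) = 0.375, f(0.25) = 1.828125, f(2.25) = 82.703125, f(5.5) = 964.875.
On each subinterval the trapezoid contributes (Δs_i/2)·[f(s_{i-1}) + f(s_i)].
Sum = 1787.671875.

1787.671875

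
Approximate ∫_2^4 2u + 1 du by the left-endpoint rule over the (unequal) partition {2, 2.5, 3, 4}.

12.5

Subinterval widths: 0.5, 0.5, 1.
Left endpoints: 2, 2.5, 3.
f(2) = 5, f(2.5) = 6, f(3) = 7.
Sum = Σ Δu_i · f(u_i).
Sum = 12.5.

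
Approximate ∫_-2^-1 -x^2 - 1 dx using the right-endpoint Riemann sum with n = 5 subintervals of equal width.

Δx = (-1 − (-2))/5 = 0.2.
Right endpoints: -1.8, -1.6, -1.4, -1.2, -1.
f(-1.8) = -4.24, f(-1.6) = -3.56, f(-1.4) = -2.96, f(-1.2) = -2.44, f(-1) = -2.
Sum = Δx · [f(-1.8) + f(-1.6) + f(-1.4) + f(-1.2) + f(-1)].
Sum = -3.04.

-3.04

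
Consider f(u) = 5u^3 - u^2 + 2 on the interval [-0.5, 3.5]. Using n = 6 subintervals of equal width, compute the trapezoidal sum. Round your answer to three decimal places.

Δu = (3.5 − (-0.5))/6 = 2/3.
f(-0.5) = 1.125, f(1/6) = 431/216, f(5/6) = 907/216, f(1.5) = 16.625, f(13/6) = 10403/216, f(17/6) = 23263/216, f(3.5) = 204.125.
T_6 = (Δu/2)·[f(u_0) + 2f(u_1) + ... + 2f(u_{5}) + f(u_6)].
Sum ≈ 187.537.

187.537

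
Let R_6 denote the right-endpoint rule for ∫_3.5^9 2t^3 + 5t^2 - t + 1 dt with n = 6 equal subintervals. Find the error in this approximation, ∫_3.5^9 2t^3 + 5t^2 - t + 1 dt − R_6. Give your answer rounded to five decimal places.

Exact integral: ∫_3.5^9 f(t) dt ≈ 4320.1354167.
R_6 ≈ 5136.8504051.
Error ≈ 4320.1354167 − 5136.8504051 ≈ -816.71499.

-816.71499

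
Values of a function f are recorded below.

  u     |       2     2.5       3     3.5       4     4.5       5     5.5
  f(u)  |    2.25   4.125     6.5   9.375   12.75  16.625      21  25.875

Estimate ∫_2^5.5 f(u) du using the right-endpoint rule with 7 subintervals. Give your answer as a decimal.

48.125

Δu = 0.5.
Sum = 0.5·[4.125 + 6.5 + 9.375 + 12.75 + 16.625 + 21 + 25.875] = 48.125.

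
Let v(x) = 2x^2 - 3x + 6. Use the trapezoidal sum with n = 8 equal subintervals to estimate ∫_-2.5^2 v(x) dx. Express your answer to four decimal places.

46.5996

Δx = (2 − (-2.5))/8 = 0.5625.
v(-2.5) = 26, v(-1.9375) = 19.3203125, v(-1.375) = 13.90625, v(-0.8125) = 9.7578125, v(-0.25) = 6.875, v(0.3125) = 5.2578125, v(0.875) = 4.90625, v(1.4375) = 5.8203125, v(2) = 8.
T_8 = (Δx/2)·[v(x_0) + 2v(x_1) + ... + 2v(x_{7}) + v(x_8)].
Sum ≈ 46.5996.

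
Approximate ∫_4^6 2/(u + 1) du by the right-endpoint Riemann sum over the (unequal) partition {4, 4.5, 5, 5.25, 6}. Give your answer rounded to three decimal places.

0.643

Subinterval widths: 0.5, 0.5, 0.25, 0.75.
Right endpoints: 4.5, 5, 5.25, 6.
f(4.5) = 4/11, f(5) = 1/3, f(5.25) = 0.32, f(6) = 2/7.
Sum = Σ Δu_i · f(u_i).
Sum ≈ 0.643.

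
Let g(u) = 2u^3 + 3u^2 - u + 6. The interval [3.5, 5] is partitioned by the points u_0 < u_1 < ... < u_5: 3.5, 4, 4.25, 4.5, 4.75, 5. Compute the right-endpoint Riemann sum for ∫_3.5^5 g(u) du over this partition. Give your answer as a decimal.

Subinterval widths: 0.5, 0.25, 0.25, 0.25, 0.25.
Right endpoints: 4, 4.25, 4.5, 4.75, 5.
g(4) = 178, g(4.25) = 209.46875, g(4.5) = 244.5, g(4.75) = 283.28125, g(5) = 326.
Sum = Σ Δu_i · g(u_i).
Sum = 354.8125.

354.8125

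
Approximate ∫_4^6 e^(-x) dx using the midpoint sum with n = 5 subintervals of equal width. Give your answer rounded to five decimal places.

0.01573

Δx = (6 − 4)/5 = 0.4.
Midpoints: 4.2, 4.6, 5, 5.4, 5.8.
f(4.2) ≈ 0.01500, f(4.6) ≈ 0.01005, f(5) ≈ 0.00674, f(5.4) ≈ 0.00452, f(5.8) ≈ 0.00303.
Sum = Δx · [f(4.2) + f(4.6) + f(5) + f(5.4) + f(5.8)].
Sum ≈ 0.01573.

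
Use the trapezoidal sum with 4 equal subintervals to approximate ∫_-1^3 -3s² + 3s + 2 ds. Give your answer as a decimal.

Δs = (3 − (-1))/4 = 1.
f(-1) = -4, f(0) = 2, f(1) = 2, f(2) = -4, f(3) = -16.
T_4 = (Δs/2)·[f(s_0) + 2f(s_1) + 2f(s_2) + 2f(s_3) + f(s_4)].
Sum = -10.

-10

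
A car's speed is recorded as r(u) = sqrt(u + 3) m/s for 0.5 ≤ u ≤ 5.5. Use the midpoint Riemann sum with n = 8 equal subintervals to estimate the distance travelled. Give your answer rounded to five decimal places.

Δu = (5.5 − 0.5)/8 = 0.625.
Midpoints: 0.8125, 1.4375, 2.0625, 2.6875, 3.3125, 3.9375, 4.5625, 5.1875.
r(0.8125) ≈ 1.95256, r(1.4375) ≈ 2.10654, r(2.0625) ≈ 2.25000, r(2.6875) ≈ 2.38485, r(3.3125) ≈ 2.51247, r(3.9375) ≈ 2.63391, r(4.5625) ≈ 2.75000, r(5.1875) ≈ 2.86138.
Sum = Δu · [r(0.8125) + r(1.4375) + r(2.0625) + ...].
Sum ≈ 12.15732.

12.15732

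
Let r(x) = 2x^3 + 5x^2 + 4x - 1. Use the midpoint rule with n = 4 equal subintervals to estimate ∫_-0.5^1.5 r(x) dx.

10

Δx = (1.5 − (-0.5))/4 = 0.5.
Midpoints: -0.25, 0.25, 0.75, 1.25.
r(-0.25) = -1.71875, r(0.25) = 0.34375, r(0.75) = 5.65625, r(1.25) = 15.71875.
Sum = Δx · [r(-0.25) + r(0.25) + r(0.75) + r(1.25)].
Sum = 10.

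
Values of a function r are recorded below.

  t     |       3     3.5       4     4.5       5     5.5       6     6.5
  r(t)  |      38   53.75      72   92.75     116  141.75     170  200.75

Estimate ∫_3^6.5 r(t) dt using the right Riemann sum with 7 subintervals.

423.5

Δt = 0.5.
Sum = 0.5·[53.75 + 72 + 92.75 + 116 + 141.75 + 170 + 200.75] = 423.5.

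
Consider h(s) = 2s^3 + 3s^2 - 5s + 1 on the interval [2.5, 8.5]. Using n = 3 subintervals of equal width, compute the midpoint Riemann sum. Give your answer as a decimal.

2958

Δs = (8.5 − 2.5)/3 = 2.
Midpoints: 3.5, 5.5, 7.5.
h(3.5) = 106, h(5.5) = 397, h(7.5) = 976.
Sum = Δs · [h(3.5) + h(5.5) + h(7.5)].
Sum = 2958.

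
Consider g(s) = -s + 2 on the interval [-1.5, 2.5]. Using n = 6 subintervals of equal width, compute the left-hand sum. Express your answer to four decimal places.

Δs = (2.5 − (-1.5))/6 = 2/3.
Left endpoints: -1.5, -5/6, -1/6, 0.5, 7/6, 11/6.
g(-1.5) = 3.5, g(-5/6) = 17/6, g(-1/6) = 13/6, g(0.5) = 1.5, g(7/6) = 5/6, g(11/6) = 1/6.
Sum = Δs · [g(-1.5) + g(-5/6) + g(-1/6) + ...].
Sum ≈ 7.3333.

7.3333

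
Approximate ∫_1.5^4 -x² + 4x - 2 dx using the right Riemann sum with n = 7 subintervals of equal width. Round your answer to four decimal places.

Δx = (4 − 1.5)/7 = 5/14.
Right endpoints: 13/7, 31/14, 18/7, 41/14, 23/7, 51/14, 4.
f(13/7) = 97/49, f(31/14) = 383/196, f(18/7) = 82/49, f(41/14) = 223/196, f(23/7) = 17/49, f(51/14) = -137/196, f(4) = -2.
Sum = Δx · [f(13/7) + f(31/14) + f(18/7) + ...].
Sum ≈ 1.5689.

1.5689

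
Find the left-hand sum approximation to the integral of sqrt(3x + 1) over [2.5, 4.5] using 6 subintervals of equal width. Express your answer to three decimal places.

6.613

Δx = (4.5 − 2.5)/6 = 1/3.
Left endpoints: 2.5, 17/6, 19/6, 3.5, 23/6, 25/6.
f(2.5) ≈ 2.915, f(17/6) ≈ 3.082, f(19/6) ≈ 3.240, f(3.5) ≈ 3.391, f(23/6) ≈ 3.536, f(25/6) ≈ 3.674.
Sum = Δx · [f(2.5) + f(17/6) + f(19/6) + ...].
Sum ≈ 6.613.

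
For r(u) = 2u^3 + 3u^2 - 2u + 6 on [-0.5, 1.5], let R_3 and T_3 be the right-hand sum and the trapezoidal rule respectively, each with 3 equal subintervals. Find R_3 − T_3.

R_3 ≈ 19.88889.
T_3 ≈ 16.88889.
R_3 − T_3 = 3.

3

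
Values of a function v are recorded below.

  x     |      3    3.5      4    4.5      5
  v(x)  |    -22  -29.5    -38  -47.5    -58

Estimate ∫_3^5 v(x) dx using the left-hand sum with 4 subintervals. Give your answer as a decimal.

-68.5

Δx = 0.5.
Sum = 0.5·[(-22) + (-29.5) + (-38) + (-47.5)] = -68.5.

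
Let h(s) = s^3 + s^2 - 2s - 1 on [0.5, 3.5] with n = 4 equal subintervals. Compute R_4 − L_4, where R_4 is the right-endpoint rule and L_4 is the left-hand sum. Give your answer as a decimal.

36.5625

R_4 = 57.
L_4 = 20.4375.
R_4 − L_4 = 36.5625.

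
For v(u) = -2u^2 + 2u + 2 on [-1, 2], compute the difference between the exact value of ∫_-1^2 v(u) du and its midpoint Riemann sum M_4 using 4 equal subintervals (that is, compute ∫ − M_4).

-0.28125

Exact integral: ∫_-1^2 v(u) du = 3.
M_4 = 3.28125.
Error = 3 − 3.28125 = -0.28125.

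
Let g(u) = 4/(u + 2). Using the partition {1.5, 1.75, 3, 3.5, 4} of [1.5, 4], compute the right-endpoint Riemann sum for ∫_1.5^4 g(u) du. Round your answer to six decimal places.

1.963636

Subinterval widths: 0.25, 1.25, 0.5, 0.5.
Right endpoints: 1.75, 3, 3.5, 4.
g(1.75) = 16/15, g(3) = 0.8, g(3.5) = 8/11, g(4) = 2/3.
Sum = Σ Δu_i · g(u_i).
Sum ≈ 1.963636.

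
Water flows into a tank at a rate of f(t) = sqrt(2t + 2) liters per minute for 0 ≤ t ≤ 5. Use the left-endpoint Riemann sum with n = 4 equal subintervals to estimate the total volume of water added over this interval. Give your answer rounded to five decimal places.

11.57937

Δt = (5 − 0)/4 = 1.25.
Left endpoints: 0, 1.25, 2.5, 3.75.
f(0) ≈ 1.41421, f(1.25) ≈ 2.12132, f(2.5) ≈ 2.64575, f(3.75) ≈ 3.08221.
Sum = Δt · [f(0) + f(1.25) + f(2.5) + f(3.75)].
Sum ≈ 11.57937.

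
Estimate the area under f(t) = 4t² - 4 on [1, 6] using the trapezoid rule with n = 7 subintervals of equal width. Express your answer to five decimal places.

Δt = (6 − 1)/7 = 5/7.
f(1) = 0, f(12/7) = 380/49, f(17/7) = 960/49, f(22/7) = 1740/49, f(27/7) = 2720/49, f(32/7) = 3900/49, f(37/7) = 5280/49, f(6) = 140.
T_7 = (Δt/2)·[f(t_0) + 2f(t_1) + ... + 2f(t_{6}) + f(t_7)].
Sum ≈ 268.36735.

268.36735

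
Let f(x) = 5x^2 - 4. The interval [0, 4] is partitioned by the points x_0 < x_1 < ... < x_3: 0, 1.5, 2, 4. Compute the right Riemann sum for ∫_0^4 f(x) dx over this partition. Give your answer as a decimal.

170.875

Subinterval widths: 1.5, 0.5, 2.
Right endpoints: 1.5, 2, 4.
f(1.5) = 7.25, f(2) = 16, f(4) = 76.
Sum = Σ Δx_i · f(x_i).
Sum = 170.875.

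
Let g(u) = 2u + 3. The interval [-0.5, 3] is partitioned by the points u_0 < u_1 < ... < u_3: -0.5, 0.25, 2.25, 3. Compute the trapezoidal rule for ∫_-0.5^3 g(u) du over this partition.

Subinterval widths: 0.75, 2, 0.75.
g(-0.5) = 2, g(0.25) = 3.5, g(2.25) = 7.5, g(3) = 9.
On each subinterval the trapezoid contributes (Δu_i/2)·[g(u_{i-1}) + g(u_i)].
Sum = 19.25.

19.25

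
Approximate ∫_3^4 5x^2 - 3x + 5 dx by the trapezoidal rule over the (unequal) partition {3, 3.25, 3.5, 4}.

56.296875

Subinterval widths: 0.25, 0.25, 0.5.
f(3) = 41, f(3.25) = 48.0625, f(3.5) = 55.75, f(4) = 73.
On each subinterval the trapezoid contributes (Δx_i/2)·[f(x_{i-1}) + f(x_i)].
Sum = 56.296875.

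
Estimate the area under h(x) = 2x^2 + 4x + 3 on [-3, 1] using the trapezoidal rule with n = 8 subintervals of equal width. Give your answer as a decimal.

15

Δx = (1 − (-3))/8 = 0.5.
h(-3) = 9, h(-2.5) = 5.5, h(-2) = 3, h(-1.5) = 1.5, h(-1) = 1, h(-0.5) = 1.5, h(0) = 3, h(0.5) = 5.5, h(1) = 9.
T_8 = (Δx/2)·[h(x_0) + 2h(x_1) + ... + 2h(x_{7}) + h(x_8)].
Sum = 15.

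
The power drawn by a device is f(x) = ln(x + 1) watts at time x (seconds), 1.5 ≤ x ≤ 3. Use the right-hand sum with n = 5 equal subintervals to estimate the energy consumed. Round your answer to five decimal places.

1.82383

Δx = (3 − 1.5)/5 = 0.3.
Right endpoints: 1.8, 2.1, 2.4, 2.7, 3.
f(1.8) ≈ 1.02962, f(2.1) ≈ 1.13140, f(2.4) ≈ 1.22378, f(2.7) ≈ 1.30833, f(3) ≈ 1.38629.
Sum = Δx · [f(1.8) + f(2.1) + f(2.4) + f(2.7) + f(3)].
Sum ≈ 1.82383.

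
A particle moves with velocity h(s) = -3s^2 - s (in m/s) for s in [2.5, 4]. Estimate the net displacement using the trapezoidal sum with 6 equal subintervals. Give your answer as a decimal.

-53.296875

Δs = (4 − 2.5)/6 = 0.25.
h(2.5) = -21.25, h(2.75) = -25.4375, h(3) = -30, h(3.25) = -34.9375, h(3.5) = -40.25, h(3.75) = -45.9375, h(4) = -52.
T_6 = (Δs/2)·[h(s_0) + 2h(s_1) + ... + 2h(s_{5}) + h(s_6)].
Sum = -53.296875.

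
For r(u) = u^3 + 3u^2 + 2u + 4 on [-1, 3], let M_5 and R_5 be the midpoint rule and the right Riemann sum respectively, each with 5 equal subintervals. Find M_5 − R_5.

M_5 = 70.72.
R_5 = 98.56.
M_5 − R_5 = -27.84.

-27.84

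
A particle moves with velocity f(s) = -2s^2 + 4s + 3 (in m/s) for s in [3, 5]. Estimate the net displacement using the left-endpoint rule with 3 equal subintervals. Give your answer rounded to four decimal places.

-19.6296

Δs = (5 − 3)/3 = 2/3.
Left endpoints: 3, 11/3, 13/3.
f(3) = -3, f(11/3) = -83/9, f(13/3) = -155/9.
Sum = Δs · [f(3) + f(11/3) + f(13/3)].
Sum ≈ -19.6296.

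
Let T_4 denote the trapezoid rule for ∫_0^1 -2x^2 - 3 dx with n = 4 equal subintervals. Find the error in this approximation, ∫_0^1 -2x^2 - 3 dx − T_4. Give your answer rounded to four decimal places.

Exact integral: ∫_0^1 f(x) dx ≈ -3.666667.
T_4 = -3.6875.
Error ≈ -3.666667 − (-3.6875) ≈ 0.0208.

0.0208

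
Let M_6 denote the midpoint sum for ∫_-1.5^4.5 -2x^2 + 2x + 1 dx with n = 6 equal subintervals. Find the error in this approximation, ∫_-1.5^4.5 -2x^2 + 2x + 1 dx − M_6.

-1

Exact integral: ∫_-1.5^4.5 f(x) dx = -39.
M_6 = -38.
Error = -39 − (-38) = -1.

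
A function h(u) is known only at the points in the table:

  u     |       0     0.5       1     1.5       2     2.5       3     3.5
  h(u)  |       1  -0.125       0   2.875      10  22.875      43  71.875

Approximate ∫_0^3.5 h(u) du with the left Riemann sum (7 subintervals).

39.8125

Δu = 0.5.
Sum = 0.5·[1 + (-0.125) + 0 + 2.875 + 10 + 22.875 + 43] = 39.8125.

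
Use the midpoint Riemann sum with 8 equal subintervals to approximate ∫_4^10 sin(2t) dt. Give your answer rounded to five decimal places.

-0.30455

Δt = (10 − 4)/8 = 0.75.
Midpoints: 4.375, 5.125, 5.875, 6.625, 7.375, 8.125, 8.875, 9.625.
f(4.375) ≈ 0.62472, f(5.125) ≈ -0.73470, f(5.875) ≈ -0.72866, f(6.625) ≈ 0.63161, f(7.375) ≈ 0.81802, f(8.125) ≈ -0.51588, f(8.875) ≈ -0.89101, f(9.625) ≈ 0.38983.
Sum = Δt · [f(4.375) + f(5.125) + f(5.875) + ...].
Sum ≈ -0.30455.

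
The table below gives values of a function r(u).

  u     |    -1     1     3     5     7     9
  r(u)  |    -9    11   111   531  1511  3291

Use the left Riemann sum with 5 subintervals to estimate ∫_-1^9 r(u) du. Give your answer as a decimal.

4310

Δu = 2.
Sum = 2·[(-9) + 11 + 111 + 531 + 1511] = 4310.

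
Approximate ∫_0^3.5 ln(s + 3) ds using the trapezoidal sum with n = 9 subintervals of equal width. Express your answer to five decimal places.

Δs = (3.5 − 0)/9 = 7/18.
f(0) ≈ 1.09861, f(7/18) ≈ 1.22050, f(7/9) ≈ 1.32914, f(7/6) ≈ 1.42712, f(14/9) ≈ 1.51635, f(35/18) ≈ 1.59826, f(7/3) ≈ 1.67398, f(49/18) ≈ 1.74436, f(28/9) ≈ 1.81011, f(3.5) ≈ 1.87180.
T_9 = (Δs/2)·[f(s_0) + 2f(s_1) + ... + 2f(s_{8}) + f(s_9)].
Sum ≈ 5.36862.

5.36862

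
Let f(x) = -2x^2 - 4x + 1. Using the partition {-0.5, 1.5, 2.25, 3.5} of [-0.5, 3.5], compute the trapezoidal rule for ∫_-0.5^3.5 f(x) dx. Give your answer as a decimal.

-52.125

Subinterval widths: 2, 0.75, 1.25.
f(-0.5) = 2.5, f(1.5) = -9.5, f(2.25) = -18.125, f(3.5) = -37.5.
On each subinterval the trapezoid contributes (Δx_i/2)·[f(x_{i-1}) + f(x_i)].
Sum = -52.125.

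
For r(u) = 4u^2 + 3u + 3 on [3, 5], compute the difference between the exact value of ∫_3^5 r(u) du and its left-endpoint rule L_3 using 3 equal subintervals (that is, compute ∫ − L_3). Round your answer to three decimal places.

Exact integral: ∫_3^5 r(u) du ≈ 160.66667.
L_3 ≈ 137.92593.
Error ≈ 160.66667 − 137.92593 ≈ 22.741.

22.741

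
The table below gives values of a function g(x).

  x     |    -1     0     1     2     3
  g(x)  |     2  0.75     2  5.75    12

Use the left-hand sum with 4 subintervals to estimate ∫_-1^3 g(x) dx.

Δx = 1.
Sum = 1·[2 + 0.75 + 2 + 5.75] = 10.5.

10.5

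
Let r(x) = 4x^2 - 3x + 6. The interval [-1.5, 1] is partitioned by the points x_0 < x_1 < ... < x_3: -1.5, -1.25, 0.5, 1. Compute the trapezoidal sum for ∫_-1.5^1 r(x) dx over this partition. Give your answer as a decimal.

26.375

Subinterval widths: 0.25, 1.75, 0.5.
r(-1.5) = 19.5, r(-1.25) = 16, r(0.5) = 5.5, r(1) = 7.
On each subinterval the trapezoid contributes (Δx_i/2)·[r(x_{i-1}) + r(x_i)].
Sum = 26.375.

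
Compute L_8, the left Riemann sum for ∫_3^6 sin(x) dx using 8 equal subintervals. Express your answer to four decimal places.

-1.8484

Δx = (6 − 3)/8 = 0.375.
Left endpoints: 3, 3.375, 3.75, 4.125, 4.5, 4.875, 5.25, 5.625.
f(3) ≈ 0.1411, f(3.375) ≈ -0.2313, f(3.75) ≈ -0.5716, f(4.125) ≈ -0.8324, f(4.5) ≈ -0.9775, f(4.875) ≈ -0.9868, f(5.25) ≈ -0.8589, f(5.625) ≈ -0.6117.
Sum = Δx · [f(3) + f(3.375) + f(3.75) + ...].
Sum ≈ -1.8484.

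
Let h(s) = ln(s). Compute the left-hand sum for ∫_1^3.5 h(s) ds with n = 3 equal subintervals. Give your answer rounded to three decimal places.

1.322

Δs = (3.5 − 1)/3 = 5/6.
Left endpoints: 1, 11/6, 8/3.
h(1) ≈ 0.000, h(11/6) ≈ 0.606, h(8/3) ≈ 0.981.
Sum = Δs · [h(1) + h(11/6) + h(8/3)].
Sum ≈ 1.322.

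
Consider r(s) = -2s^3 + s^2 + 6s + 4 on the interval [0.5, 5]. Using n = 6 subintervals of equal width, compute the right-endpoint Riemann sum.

-259.3828125

Δs = (5 − 0.5)/6 = 0.75.
Right endpoints: 1.25, 2, 2.75, 3.5, 4.25, 5.
r(1.25) = 9.15625, r(2) = 4, r(2.75) = -13.53125, r(3.5) = -48.5, r(4.25) = -105.96875, r(5) = -191.
Sum = Δs · [r(1.25) + r(2) + r(2.75) + ...].
Sum = -259.3828125.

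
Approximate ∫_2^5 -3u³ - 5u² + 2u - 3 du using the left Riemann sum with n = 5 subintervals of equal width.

-511.32

Δu = (5 − 2)/5 = 0.6.
Left endpoints: 2, 2.6, 3.2, 3.8, 4.4.
f(2) = -43, f(2.6) = -84.328, f(3.2) = -146.104, f(3.8) = -232.216, f(4.4) = -346.552.
Sum = Δu · [f(2) + f(2.6) + f(3.2) + f(3.8) + f(4.4)].
Sum = -511.32.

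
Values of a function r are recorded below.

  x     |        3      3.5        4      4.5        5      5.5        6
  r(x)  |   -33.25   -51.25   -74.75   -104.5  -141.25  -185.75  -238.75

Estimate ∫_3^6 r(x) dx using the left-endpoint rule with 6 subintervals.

-295.375

Δx = 0.5.
Sum = 0.5·[(-33.25) + (-51.25) + (-74.75) + (-104.5) + (-141.25) + (-185.75)] = -295.375.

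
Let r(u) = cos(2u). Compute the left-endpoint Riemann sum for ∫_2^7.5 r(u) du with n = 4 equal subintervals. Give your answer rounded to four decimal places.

Δu = (7.5 − 2)/4 = 1.375.
Left endpoints: 2, 3.375, 4.75, 6.125.
r(2) ≈ -0.6536, r(3.375) ≈ 0.8930, r(4.75) ≈ -0.9972, r(6.125) ≈ 0.9504.
Sum = Δu · [r(2) + r(3.375) + r(4.75) + r(6.125)].
Sum ≈ 0.2648.

0.2648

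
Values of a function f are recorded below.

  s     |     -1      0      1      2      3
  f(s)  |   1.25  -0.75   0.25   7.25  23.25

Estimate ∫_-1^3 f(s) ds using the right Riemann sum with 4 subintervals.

30

Δs = 1.
Sum = 1·[(-0.75) + 0.25 + 7.25 + 23.25] = 30.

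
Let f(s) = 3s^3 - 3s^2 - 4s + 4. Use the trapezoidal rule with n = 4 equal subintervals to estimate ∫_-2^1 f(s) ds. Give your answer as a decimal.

-4.359375

Δs = (1 − (-2))/4 = 0.75.
f(-2) = -24, f(-1.25) = -1.546875, f(-0.5) = 4.875, f(0.25) = 2.859375, f(1) = 0.
T_4 = (Δs/2)·[f(s_0) + 2f(s_1) + 2f(s_2) + 2f(s_3) + f(s_4)].
Sum = -4.359375.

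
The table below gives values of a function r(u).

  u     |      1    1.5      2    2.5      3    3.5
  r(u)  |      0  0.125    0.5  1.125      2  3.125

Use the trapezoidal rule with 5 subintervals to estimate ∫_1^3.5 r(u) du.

2.65625

Δu = 0.5.
T_5 = (0.5/2)·[0 + 2·0.125 + 2·0.5 + 2·1.125 + 2·2 + 3.125] = 2.65625.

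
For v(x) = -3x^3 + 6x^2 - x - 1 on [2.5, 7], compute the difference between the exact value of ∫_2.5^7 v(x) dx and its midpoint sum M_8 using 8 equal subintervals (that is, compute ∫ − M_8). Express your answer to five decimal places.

Exact integral: ∫_2.5^7 v(x) dx = -1142.578125.
M_8 ≈ -1138.2176514.
Error ≈ -1142.578125 − (-1138.2176514) ≈ -4.36047.

-4.36047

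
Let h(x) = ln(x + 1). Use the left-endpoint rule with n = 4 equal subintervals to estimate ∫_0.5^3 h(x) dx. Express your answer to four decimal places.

Δx = (3 − 0.5)/4 = 0.625.
Left endpoints: 0.5, 1.125, 1.75, 2.375.
h(0.5) ≈ 0.4055, h(1.125) ≈ 0.7538, h(1.75) ≈ 1.0116, h(2.375) ≈ 1.2164.
Sum = Δx · [h(0.5) + h(1.125) + h(1.75) + h(2.375)].
Sum ≈ 2.1170.

2.1170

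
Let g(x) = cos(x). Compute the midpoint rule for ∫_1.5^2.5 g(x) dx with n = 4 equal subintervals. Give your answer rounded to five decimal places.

-0.40006

Δx = (2.5 − 1.5)/4 = 0.25.
Midpoints: 1.625, 1.875, 2.125, 2.375.
g(1.625) ≈ -0.05418, g(1.875) ≈ -0.29953, g(2.125) ≈ -0.52627, g(2.375) ≈ -0.72028.
Sum = Δx · [g(1.625) + g(1.875) + g(2.125) + g(2.375)].
Sum ≈ -0.40006.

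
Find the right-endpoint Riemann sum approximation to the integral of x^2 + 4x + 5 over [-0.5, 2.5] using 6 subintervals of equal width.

36.875

Δx = (2.5 − (-0.5))/6 = 0.5.
Right endpoints: 0, 0.5, 1, 1.5, 2, 2.5.
f(0) = 5, f(0.5) = 7.25, f(1) = 10, f(1.5) = 13.25, f(2) = 17, f(2.5) = 21.25.
Sum = Δx · [f(0) + f(0.5) + f(1) + ...].
Sum = 36.875.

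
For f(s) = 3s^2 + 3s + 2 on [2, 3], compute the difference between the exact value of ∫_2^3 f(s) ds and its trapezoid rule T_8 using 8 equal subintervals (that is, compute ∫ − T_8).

-0.0078125

Exact integral: ∫_2^3 f(s) ds = 28.5.
T_8 = 28.5078125.
Error = 28.5 − 28.5078125 = -0.0078125.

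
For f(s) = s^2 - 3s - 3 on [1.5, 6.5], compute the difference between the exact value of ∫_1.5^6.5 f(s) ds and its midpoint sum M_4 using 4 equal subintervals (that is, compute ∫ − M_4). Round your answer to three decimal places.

0.651

Exact integral: ∫_1.5^6.5 f(s) ds ≈ 15.41667.
M_4 = 14.765625.
Error ≈ 15.41667 − 14.765625 ≈ 0.651.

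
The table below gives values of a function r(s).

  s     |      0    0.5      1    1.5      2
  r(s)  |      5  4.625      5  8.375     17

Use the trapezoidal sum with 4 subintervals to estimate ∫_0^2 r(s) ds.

Δs = 0.5.
T_4 = (0.5/2)·[5 + 2·4.625 + 2·5 + 2·8.375 + 17] = 14.5.

14.5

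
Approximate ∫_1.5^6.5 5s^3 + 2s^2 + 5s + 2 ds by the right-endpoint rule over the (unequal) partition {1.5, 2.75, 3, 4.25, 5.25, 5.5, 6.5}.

3294.5625

Subinterval widths: 1.25, 0.25, 1.25, 1, 0.25, 1.
Right endpoints: 2.75, 3, 4.25, 5.25, 5.5, 6.5.
f(2.75) = 134.859375, f(3) = 170, f(4.25) = 443.203125, f(5.25) = 806.890625, f(5.5) = 921.875, f(6.5) = 1492.125.
Sum = Σ Δs_i · f(s_i).
Sum = 3294.5625.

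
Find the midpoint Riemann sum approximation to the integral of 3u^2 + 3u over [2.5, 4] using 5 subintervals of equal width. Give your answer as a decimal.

Δu = (4 − 2.5)/5 = 0.3.
Midpoints: 2.65, 2.95, 3.25, 3.55, 3.85.
f(2.65) = 29.0175, f(2.95) = 34.9575, f(3.25) = 41.4375, f(3.55) = 48.4575, f(3.85) = 56.0175.
Sum = Δu · [f(2.65) + f(2.95) + f(3.25) + f(3.55) + f(3.85)].
Sum = 62.96625.

62.96625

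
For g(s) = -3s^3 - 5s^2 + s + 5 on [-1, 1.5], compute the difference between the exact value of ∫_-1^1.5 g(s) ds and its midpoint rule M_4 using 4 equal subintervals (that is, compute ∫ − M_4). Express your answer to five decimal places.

Exact integral: ∫_-1^1.5 g(s) ds ≈ 2.7864583.
M_4 ≈ 3.3764648.
Error ≈ 2.7864583 − 3.3764648 ≈ -0.59001.

-0.59001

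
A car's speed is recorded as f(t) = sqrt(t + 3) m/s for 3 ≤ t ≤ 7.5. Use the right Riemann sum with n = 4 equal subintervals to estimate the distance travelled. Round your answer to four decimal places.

13.3243

Δt = (7.5 − 3)/4 = 1.125.
Right endpoints: 4.125, 5.25, 6.375, 7.5.
f(4.125) ≈ 2.6693, f(5.25) ≈ 2.8723, f(6.375) ≈ 3.0619, f(7.5) ≈ 3.2404.
Sum = Δt · [f(4.125) + f(5.25) + f(6.375) + f(7.5)].
Sum ≈ 13.3243.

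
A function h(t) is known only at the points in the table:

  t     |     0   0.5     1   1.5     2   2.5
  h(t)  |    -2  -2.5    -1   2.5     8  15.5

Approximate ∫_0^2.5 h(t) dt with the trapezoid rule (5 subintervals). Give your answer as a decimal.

6.875

Δt = 0.5.
T_5 = (0.5/2)·[(-2) + 2·(-2.5) + 2·(-1) + 2·2.5 + 2·8 + 15.5] = 6.875.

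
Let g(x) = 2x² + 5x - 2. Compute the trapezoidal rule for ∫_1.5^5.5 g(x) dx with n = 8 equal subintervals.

171

Δx = (5.5 − 1.5)/8 = 0.5.
g(1.5) = 10, g(2) = 16, g(2.5) = 23, g(3) = 31, g(3.5) = 40, g(4) = 50, g(4.5) = 61, g(5) = 73, g(5.5) = 86.
T_8 = (Δx/2)·[g(x_0) + 2g(x_1) + ... + 2g(x_{7}) + g(x_8)].
Sum = 171.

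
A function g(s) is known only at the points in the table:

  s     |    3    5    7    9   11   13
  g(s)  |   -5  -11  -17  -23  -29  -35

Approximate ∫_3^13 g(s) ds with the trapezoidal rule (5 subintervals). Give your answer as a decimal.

-200

Δs = 2.
T_5 = (2/2)·[(-5) + 2·(-11) + 2·(-17) + 2·(-23) + 2·(-29) + (-35)] = -200.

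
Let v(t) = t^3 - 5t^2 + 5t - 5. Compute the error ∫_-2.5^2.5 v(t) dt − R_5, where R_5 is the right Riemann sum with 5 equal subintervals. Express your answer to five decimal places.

-23.95833

Exact integral: ∫_-2.5^2.5 v(t) dt ≈ -77.0833333.
R_5 = -53.125.
Error ≈ -77.0833333 − (-53.125) ≈ -23.95833.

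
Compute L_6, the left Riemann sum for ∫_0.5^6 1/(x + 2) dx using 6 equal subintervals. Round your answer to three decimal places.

Δx = (6 − 0.5)/6 = 11/12.
Left endpoints: 0.5, 17/12, 7/3, 3.25, 25/6, 61/12.
f(0.5) = 0.4, f(17/12) = 12/41, f(7/3) = 3/13, f(3.25) = 4/21, f(25/6) = 6/37, f(61/12) = 12/85.
Sum = Δx · [f(0.5) + f(17/12) + f(7/3) + ...].
Sum ≈ 1.299.

1.299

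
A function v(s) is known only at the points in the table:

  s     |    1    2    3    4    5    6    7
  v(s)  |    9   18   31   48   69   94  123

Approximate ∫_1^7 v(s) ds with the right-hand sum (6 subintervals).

383

Δs = 1.
Sum = 1·[18 + 31 + 48 + 69 + 94 + 123] = 383.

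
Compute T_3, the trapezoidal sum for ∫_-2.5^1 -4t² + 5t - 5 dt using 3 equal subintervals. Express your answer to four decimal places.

-55.9676

Δt = (1 − (-2.5))/3 = 7/6.
f(-2.5) = -42.5, f(-4/3) = -169/9, f(-1/6) = -107/18, f(1) = -4.
T_3 = (Δt/2)·[f(t_0) + 2f(t_1) + 2f(t_2) + f(t_3)].
Sum ≈ -55.9676.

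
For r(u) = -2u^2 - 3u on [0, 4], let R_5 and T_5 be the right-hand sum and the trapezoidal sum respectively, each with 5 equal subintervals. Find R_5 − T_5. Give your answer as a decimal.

-17.6

R_5 = -85.12.
T_5 = -67.52.
R_5 − T_5 = -17.6.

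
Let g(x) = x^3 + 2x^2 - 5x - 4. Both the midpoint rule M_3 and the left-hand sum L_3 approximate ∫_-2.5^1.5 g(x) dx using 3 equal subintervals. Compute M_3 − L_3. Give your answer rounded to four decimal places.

M_3 ≈ -2.129630.
L_3 ≈ 4.759259.
M_3 − L_3 ≈ -6.8889.

-6.8889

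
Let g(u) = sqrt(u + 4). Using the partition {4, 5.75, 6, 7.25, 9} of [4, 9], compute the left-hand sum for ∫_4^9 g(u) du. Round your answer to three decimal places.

Subinterval widths: 1.75, 0.25, 1.25, 1.75.
Left endpoints: 4, 5.75, 6, 7.25.
g(4) ≈ 2.828, g(5.75) ≈ 3.122, g(6) ≈ 3.162, g(7.25) ≈ 3.354.
Sum = Σ Δu_i · g(u_i).
Sum ≈ 15.553.

15.553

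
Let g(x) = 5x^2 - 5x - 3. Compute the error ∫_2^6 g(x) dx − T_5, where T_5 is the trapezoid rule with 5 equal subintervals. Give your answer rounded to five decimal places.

-2.13333

Exact integral: ∫_2^6 g(x) dx ≈ 254.6666667.
T_5 = 256.8.
Error ≈ 254.6666667 − 256.8 ≈ -2.13333.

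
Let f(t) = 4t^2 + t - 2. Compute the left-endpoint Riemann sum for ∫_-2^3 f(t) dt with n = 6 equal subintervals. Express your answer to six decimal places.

31.064815

Δt = (3 − (-2))/6 = 5/6.
Left endpoints: -2, -7/6, -1/3, 0.5, 4/3, 13/6.
f(-2) = 12, f(-7/6) = 41/18, f(-1/3) = -17/9, f(0.5) = -0.5, f(4/3) = 58/9, f(13/6) = 341/18.
Sum = Δt · [f(-2) + f(-7/6) + f(-1/3) + ...].
Sum ≈ 31.064815.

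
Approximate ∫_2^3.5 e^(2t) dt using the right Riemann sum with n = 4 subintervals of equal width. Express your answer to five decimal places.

Δt = (3.5 − 2)/4 = 0.375.
Right endpoints: 2.375, 2.75, 3.125, 3.5.
f(2.375) ≈ 115.58428, f(2.75) ≈ 244.69193, f(3.125) ≈ 518.01282, f(3.5) ≈ 1096.63316.
Sum = Δt · [f(2.375) + f(2.75) + f(3.125) + f(3.5)].
Sum ≈ 740.59582.

740.59582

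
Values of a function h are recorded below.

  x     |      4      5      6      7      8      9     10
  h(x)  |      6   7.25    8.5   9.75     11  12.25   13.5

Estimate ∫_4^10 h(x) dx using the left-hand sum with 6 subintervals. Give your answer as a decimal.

Δx = 1.
Sum = 1·[6 + 7.25 + 8.5 + 9.75 + 11 + 12.25] = 54.75.

54.75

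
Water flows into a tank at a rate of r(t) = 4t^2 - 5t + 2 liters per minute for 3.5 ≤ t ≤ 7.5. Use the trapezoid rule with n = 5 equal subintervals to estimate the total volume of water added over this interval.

405.04

Δt = (7.5 − 3.5)/5 = 0.8.
r(3.5) = 33.5, r(4.3) = 54.46, r(5.1) = 80.54, r(5.9) = 111.74, r(6.7) = 148.06, r(7.5) = 189.5.
T_5 = (Δt/2)·[r(t_0) + 2r(t_1) + ... + 2r(t_{4}) + r(t_5)].
Sum = 405.04.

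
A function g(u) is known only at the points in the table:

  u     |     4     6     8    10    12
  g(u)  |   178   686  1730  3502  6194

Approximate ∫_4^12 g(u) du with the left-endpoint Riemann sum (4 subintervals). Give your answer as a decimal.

12192

Δu = 2.
Sum = 2·[178 + 686 + 1730 + 3502] = 12192.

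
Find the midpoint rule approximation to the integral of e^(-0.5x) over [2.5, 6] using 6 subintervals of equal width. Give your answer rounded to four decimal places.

Δx = (6 − 2.5)/6 = 7/12.
Midpoints: 67/24, 3.375, 95/24, 109/24, 5.125, 137/24.
f(67/24) ≈ 0.2476, f(3.375) ≈ 0.1850, f(95/24) ≈ 0.1382, f(109/24) ≈ 0.1032, f(5.125) ≈ 0.0771, f(137/24) ≈ 0.0576.
Sum = Δx · [f(67/24) + f(3.375) + f(95/24) + ...].
Sum ≈ 0.4718.

0.4718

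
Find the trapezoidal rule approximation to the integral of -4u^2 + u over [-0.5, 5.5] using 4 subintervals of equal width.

Δu = (5.5 − (-0.5))/4 = 1.5.
f(-0.5) = -1.5, f(1) = -3, f(2.5) = -22.5, f(4) = -60, f(5.5) = -115.5.
T_4 = (Δu/2)·[f(u_0) + 2f(u_1) + 2f(u_2) + 2f(u_3) + f(u_4)].
Sum = -216.

-216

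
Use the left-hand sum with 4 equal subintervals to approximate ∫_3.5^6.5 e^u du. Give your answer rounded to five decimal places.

424.36851

Δu = (6.5 − 3.5)/4 = 0.75.
Left endpoints: 3.5, 4.25, 5, 5.75.
f(3.5) ≈ 33.11545, f(4.25) ≈ 70.10541, f(5) ≈ 148.41316, f(5.75) ≈ 314.19066.
Sum = Δu · [f(3.5) + f(4.25) + f(5) + f(5.75)].
Sum ≈ 424.36851.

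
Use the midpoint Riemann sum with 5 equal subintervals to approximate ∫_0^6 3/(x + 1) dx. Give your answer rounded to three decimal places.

5.691

Δx = (6 − 0)/5 = 1.2.
Midpoints: 0.6, 1.8, 3, 4.2, 5.4.
f(0.6) = 1.875, f(1.8) = 15/14, f(3) = 0.75, f(4.2) = 15/26, f(5.4) = 0.46875.
Sum = Δx · [f(0.6) + f(1.8) + f(3) + f(4.2) + f(5.4)].
Sum ≈ 5.691.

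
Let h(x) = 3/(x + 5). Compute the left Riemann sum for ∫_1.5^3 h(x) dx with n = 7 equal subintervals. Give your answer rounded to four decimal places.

0.6323

Δx = (3 − 1.5)/7 = 3/14.
Left endpoints: 1.5, 12/7, 27/14, 15/7, 33/14, 18/7, 39/14.
h(1.5) = 6/13, h(12/7) = 21/47, h(27/14) = 42/97, h(15/7) = 0.42, h(33/14) = 42/103, h(18/7) = 21/53, h(39/14) = 42/109.
Sum = Δx · [h(1.5) + h(12/7) + h(27/14) + ...].
Sum ≈ 0.6323.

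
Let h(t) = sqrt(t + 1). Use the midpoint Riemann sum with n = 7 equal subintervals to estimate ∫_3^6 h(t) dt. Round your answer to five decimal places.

Δt = (6 − 3)/7 = 3/7.
Midpoints: 45/14, 51/14, 57/14, 4.5, 69/14, 75/14, 81/14.
h(45/14) ≈ 2.05287, h(51/14) ≈ 2.15473, h(57/14) ≈ 2.25198, h(4.5) ≈ 2.34521, h(69/14) ≈ 2.43487, h(75/14) ≈ 2.52134, h(81/14) ≈ 2.60494.
Sum = Δt · [h(45/14) + h(51/14) + h(57/14) + ...].
Sum ≈ 7.01397.

7.01397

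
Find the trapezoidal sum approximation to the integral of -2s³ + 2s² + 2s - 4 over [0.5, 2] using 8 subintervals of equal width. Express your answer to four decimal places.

-5.0171

Δs = (2 − 0.5)/8 = 0.1875.
f(0.5) = -2.75, f(0.6875) = -4771/2048, f(0.875) = -2.05859375, f(1.0625) = -4129/2048, f(1.25) = -2.28125, f(1.4375) = -6007/2048, f(1.625) = -4.05078125, f(1.8125) = -11701/2048, f(2) = -8.
T_8 = (Δs/2)·[f(s_0) + 2f(s_1) + ... + 2f(s_{7}) + f(s_8)].
Sum ≈ -5.0171.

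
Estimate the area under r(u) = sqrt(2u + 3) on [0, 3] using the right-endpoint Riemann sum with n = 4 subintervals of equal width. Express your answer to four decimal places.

Δu = (3 − 0)/4 = 0.75.
Right endpoints: 0.75, 1.5, 2.25, 3.
r(0.75) ≈ 2.1213, r(1.5) ≈ 2.4495, r(2.25) ≈ 2.7386, r(3) ≈ 3.0000.
Sum = Δu · [r(0.75) + r(1.5) + r(2.25) + r(3)].
Sum ≈ 7.7321.

7.7321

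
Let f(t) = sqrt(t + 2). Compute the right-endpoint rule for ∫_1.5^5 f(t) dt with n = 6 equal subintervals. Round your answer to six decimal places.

8.205374

Δt = (5 − 1.5)/6 = 7/12.
Right endpoints: 25/12, 8/3, 3.25, 23/6, 53/12, 5.
f(25/12) ≈ 2.020726, f(8/3) ≈ 2.160247, f(3.25) ≈ 2.291288, f(23/6) ≈ 2.415229, f(53/12) ≈ 2.533114, f(5) ≈ 2.645751.
Sum = Δt · [f(25/12) + f(8/3) + f(3.25) + ...].
Sum ≈ 8.205374.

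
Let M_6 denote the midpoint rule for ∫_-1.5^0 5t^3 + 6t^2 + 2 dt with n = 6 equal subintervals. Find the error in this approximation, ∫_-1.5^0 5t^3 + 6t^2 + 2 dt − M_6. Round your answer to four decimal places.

Exact integral: ∫_-1.5^0 f(t) dt = 3.421875.
M_6 ≈ 3.462891.
Error ≈ 3.421875 − 3.462891 ≈ -0.0410.

-0.0410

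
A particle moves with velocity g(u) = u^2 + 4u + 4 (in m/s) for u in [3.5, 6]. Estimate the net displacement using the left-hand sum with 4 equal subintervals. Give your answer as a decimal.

104.82421875

Δu = (6 − 3.5)/4 = 0.625.
Left endpoints: 3.5, 4.125, 4.75, 5.375.
g(3.5) = 30.25, g(4.125) = 37.515625, g(4.75) = 45.5625, g(5.375) = 54.390625.
Sum = Δu · [g(3.5) + g(4.125) + g(4.75) + g(5.375)].
Sum = 104.82421875.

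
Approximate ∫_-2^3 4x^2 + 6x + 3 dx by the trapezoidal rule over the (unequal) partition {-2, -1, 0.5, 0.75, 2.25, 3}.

Subinterval widths: 1, 1.5, 0.25, 1.5, 0.75.
f(-2) = 7, f(-1) = 1, f(0.5) = 7, f(0.75) = 9.75, f(2.25) = 36.75, f(3) = 57.
On each subinterval the trapezoid contributes (Δx_i/2)·[f(x_{i-1}) + f(x_i)].
Sum = 82.125.

82.125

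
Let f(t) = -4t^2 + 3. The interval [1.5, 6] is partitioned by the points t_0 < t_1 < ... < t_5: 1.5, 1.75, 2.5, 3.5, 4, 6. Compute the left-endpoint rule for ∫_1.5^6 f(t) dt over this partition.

-175.4375

Subinterval widths: 0.25, 0.75, 1, 0.5, 2.
Left endpoints: 1.5, 1.75, 2.5, 3.5, 4.
f(1.5) = -6, f(1.75) = -9.25, f(2.5) = -22, f(3.5) = -46, f(4) = -61.
Sum = Σ Δt_i · f(t_i).
Sum = -175.4375.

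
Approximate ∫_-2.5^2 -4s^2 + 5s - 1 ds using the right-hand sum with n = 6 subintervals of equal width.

-31.5

Δs = (2 − (-2.5))/6 = 0.75.
Right endpoints: -1.75, -1, -0.25, 0.5, 1.25, 2.
f(-1.75) = -22, f(-1) = -10, f(-0.25) = -2.5, f(0.5) = 0.5, f(1.25) = -1, f(2) = -7.
Sum = Δs · [f(-1.75) + f(-1) + f(-0.25) + ...].
Sum = -31.5.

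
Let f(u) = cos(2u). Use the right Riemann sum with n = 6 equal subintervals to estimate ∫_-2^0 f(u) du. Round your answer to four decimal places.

-0.0887

Δu = (0 − (-2))/6 = 1/3.
Right endpoints: -5/3, -4/3, -1, -2/3, -1/3, 0.
f(-5/3) ≈ -0.9817, f(-4/3) ≈ -0.8893, f(-1) ≈ -0.4161, f(-2/3) ≈ 0.2352, f(-1/3) ≈ 0.7859, f(0) ≈ 1.0000.
Sum = Δu · [f(-5/3) + f(-4/3) + f(-1) + ...].
Sum ≈ -0.0887.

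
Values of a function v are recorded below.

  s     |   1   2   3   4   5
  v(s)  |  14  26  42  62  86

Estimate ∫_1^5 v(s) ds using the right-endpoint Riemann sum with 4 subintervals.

216

Δs = 1.
Sum = 1·[26 + 42 + 62 + 86] = 216.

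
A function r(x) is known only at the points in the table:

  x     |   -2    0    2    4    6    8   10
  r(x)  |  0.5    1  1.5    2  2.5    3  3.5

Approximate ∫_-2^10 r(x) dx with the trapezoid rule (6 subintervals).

24

Δx = 2.
T_6 = (2/2)·[0.5 + 2·1 + 2·1.5 + 2·2 + 2·2.5 + 2·3 + 3.5] = 24.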